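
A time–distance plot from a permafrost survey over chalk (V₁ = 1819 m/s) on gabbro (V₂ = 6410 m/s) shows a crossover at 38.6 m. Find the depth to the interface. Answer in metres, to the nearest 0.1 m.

x_cross = 2h·√((V₂+V₁)/(V₂−V₁)) → h = x_cross / (2·√((V₂+V₁)/(V₂−V₁))).
√((V₂+V₁)/(V₂−V₁)) = √((6410+1819)/(6410−1819)) = 1.3388.
h = 38.6 / (2·1.3388) = 14.42 m.

14.4 m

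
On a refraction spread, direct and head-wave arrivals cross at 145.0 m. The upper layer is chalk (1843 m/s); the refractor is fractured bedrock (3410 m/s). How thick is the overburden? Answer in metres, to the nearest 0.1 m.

39.6 m

x_cross = 2h·√((V₂+V₁)/(V₂−V₁)) → h = x_cross / (2·√((V₂+V₁)/(V₂−V₁))).
√((V₂+V₁)/(V₂−V₁)) = √((3410+1843)/(3410−1843)) = 1.8309.
h = 145.0 / (2·1.8309) = 39.60 m.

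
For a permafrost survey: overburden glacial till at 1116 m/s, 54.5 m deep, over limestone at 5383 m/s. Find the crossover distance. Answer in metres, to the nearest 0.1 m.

x_cross = 2h·√((V₂+V₁)/(V₂−V₁)).
(V₂+V₁)/(V₂−V₁) = (5383+1116)/(5383−1116) = 1.5231; √ = 1.2341.
x_cross = 2·54.5·1.2341 = 134.52 m.

134.5 m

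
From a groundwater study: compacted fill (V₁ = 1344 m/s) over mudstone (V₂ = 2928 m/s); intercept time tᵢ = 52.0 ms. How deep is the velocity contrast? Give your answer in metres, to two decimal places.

39.33 m

θ_c = arcsin(1344/2928) = 27.32°; cos θ_c = 0.8884.
tᵢ = 2h cos θ_c/V₁ ⇒ h = tᵢ·V₁/(2 cos θ_c) = 0.052·1344/(2·0.8884) = 39.33 m.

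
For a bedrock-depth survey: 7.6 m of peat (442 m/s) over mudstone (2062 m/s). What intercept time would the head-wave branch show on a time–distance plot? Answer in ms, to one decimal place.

33.6 ms

tᵢ = 2h·√(V₂²−V₁²)/(V₁V₂).
√(V₂²−V₁²) = √(2062²−442²) = 2014.1 m/s.
tᵢ = 2·7.6·2014.1/(442·2062) = 0.03359 s.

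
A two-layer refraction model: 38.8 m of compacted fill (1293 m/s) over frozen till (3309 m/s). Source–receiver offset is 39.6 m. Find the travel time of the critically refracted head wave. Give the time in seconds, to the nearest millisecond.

0.067 s

θ_c = arcsin(V₁/V₂) = arcsin(1293/3309) = 23.00°, cos θ_c = 0.9205.
Intercept time tᵢ = 2h cos θ_c / V₁ = 2·38.8·0.9205/1293 = 0.05524 s.
t = x/V₂ + tᵢ = 39.6/3309 + 0.05524 = 0.06721 s.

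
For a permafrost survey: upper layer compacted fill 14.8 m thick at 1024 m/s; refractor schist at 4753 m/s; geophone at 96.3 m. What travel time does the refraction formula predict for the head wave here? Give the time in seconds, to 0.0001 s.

θ_c = arcsin(V₁/V₂) = arcsin(1024/4753) = 12.44°, cos θ_c = 0.9765.
Intercept time tᵢ = 2h cos θ_c / V₁ = 2·14.8·0.9765/1024 = 0.02823 s.
t = x/V₂ + tᵢ = 96.3/4753 + 0.02823 = 0.04849 s.

0.0485 s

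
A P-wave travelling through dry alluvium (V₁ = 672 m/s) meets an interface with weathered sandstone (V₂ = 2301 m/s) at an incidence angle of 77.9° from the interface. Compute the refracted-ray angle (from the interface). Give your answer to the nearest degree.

Convert to the normal: θ₁ = 90° − 77.9° = 12.1°.
Snell's law: sin θ₂ = (V₂/V₁)·sin θ₁ = (2301/672)·sin 12.1° = 0.7178.
θ₂ = arcsin 0.7178 = 45.87° from the normal.
From the interface: 90° − 45.87° = 44.13°.

44°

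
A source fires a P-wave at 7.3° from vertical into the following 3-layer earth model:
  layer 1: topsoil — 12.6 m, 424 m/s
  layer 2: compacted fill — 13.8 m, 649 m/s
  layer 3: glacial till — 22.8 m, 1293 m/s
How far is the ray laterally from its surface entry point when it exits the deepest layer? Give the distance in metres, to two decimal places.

13.93 m

Ray parameter p = sin 7.3° / 424 m/s = 2.9968e-04 s/m.
Layer 1: θ = 7.30°; offset = 12.6·tan 7.30° = 1.6141 m.
Layer 2: sin θ = p·649 = 0.1945 → θ = 11.22°; offset = 13.8·tan 11.22° = 2.7363 m.
Layer 3: sin θ = p·1293 = 0.3875 → θ = 22.80°; offset = 22.8·tan 22.80° = 9.5834 m.
Total horizontal offset = 13.9338 m.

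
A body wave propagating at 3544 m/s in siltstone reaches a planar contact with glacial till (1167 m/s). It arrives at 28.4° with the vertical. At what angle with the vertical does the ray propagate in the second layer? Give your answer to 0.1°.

9.0°

Snell's law: sin θ₂ = (V₂/V₁)·sin θ₁ = (1167/3544)·sin 28.4° = 0.1566.
θ₂ = arcsin 0.1566 = 9.01° from the normal.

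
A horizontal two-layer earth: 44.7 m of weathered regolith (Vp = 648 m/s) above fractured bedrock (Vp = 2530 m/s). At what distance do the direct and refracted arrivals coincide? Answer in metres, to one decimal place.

x_cross = 2h·√((V₂+V₁)/(V₂−V₁)).
(V₂+V₁)/(V₂−V₁) = (2530+648)/(2530−648) = 1.6886; √ = 1.2995.
x_cross = 2·44.7·1.2995 = 116.17 m.

116.2 m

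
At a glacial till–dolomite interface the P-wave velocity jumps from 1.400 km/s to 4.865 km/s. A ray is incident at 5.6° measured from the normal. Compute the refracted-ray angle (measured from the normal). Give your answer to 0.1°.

sin θ₁/V₁ = sin θ₂/V₂ ⇒ sin θ₂ = 4.865·sin 5.6°/1.400 = 4.865·0.0976/1.400 = 0.3391.
θ₂ = sin⁻¹(0.3391) = 19.82° (from vertical).

19.8°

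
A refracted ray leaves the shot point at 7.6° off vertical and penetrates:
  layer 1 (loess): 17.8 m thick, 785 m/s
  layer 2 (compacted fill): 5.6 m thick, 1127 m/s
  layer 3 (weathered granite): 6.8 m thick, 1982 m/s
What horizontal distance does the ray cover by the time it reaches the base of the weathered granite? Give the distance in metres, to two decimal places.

5.87 m

Apply Snell's law at each interface; in layer i the horizontal offset is hᵢ·tan θᵢ.
Layer 1: θ = 7.60°; offset = 17.8·tan 7.60° = 2.3750 m.
Layer 2: sin θ = 1127·sin 7.6°/785 = 0.1899, θ = 10.95°; offset = 5.6·tan 10.95° = 1.0830 m.
Layer 3: sin θ = 1982·sin 7.6°/785 = 0.3339, θ = 19.51°; offset = 6.8·tan 19.51° = 2.4090 m.
Summing the layer offsets gives 5.8670 m.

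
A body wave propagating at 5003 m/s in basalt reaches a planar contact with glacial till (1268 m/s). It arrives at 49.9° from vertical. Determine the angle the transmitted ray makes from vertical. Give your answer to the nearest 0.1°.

11.2°

sin θ₁/V₁ = sin θ₂/V₂ ⇒ sin θ₂ = 1268·sin 49.9°/5003 = 1268·0.7649/5003 = 0.1939.
θ₂ = arcsin 0.1939 = 11.18° from the normal.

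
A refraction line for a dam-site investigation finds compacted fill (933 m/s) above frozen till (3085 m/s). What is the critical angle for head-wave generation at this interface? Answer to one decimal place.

17.6°

Critical incidence: sin θ_c = V₁/V₂ = 933/3085 = 0.3024.
θ_c = arcsin 0.3024 = 17.60°.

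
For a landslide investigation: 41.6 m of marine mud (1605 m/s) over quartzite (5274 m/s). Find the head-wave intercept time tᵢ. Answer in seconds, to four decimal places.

θ_c = arcsin(V₁/V₂) = arcsin(1605/5274) = 17.72°; cos θ_c = 0.9526.
tᵢ = 2h·cos θ_c / V₁ = 2·41.6·0.9526 / 1605 = 0.04938 s.

0.0494 s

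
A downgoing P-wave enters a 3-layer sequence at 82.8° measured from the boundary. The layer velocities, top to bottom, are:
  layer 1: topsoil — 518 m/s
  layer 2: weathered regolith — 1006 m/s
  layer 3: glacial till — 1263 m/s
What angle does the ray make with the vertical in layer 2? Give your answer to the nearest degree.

From the normal: θ₁ = 90° − 82.8° = 7.2°.
Ray parameter p = sin 7.2° / 518 = 2.4196e-04 s/m.
sin θ_2 = p·V_2 = 2.4196e-04 × 1006 = 0.2434.
θ_2 = 14.09° from the vertical.

14°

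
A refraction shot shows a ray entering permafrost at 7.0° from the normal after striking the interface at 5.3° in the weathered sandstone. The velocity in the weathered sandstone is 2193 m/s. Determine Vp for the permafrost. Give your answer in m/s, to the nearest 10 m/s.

Snell's law: sin 5.3°/V₁ = sin 7.0°/V₂.
V₂ = V₁·sin 7.0°/sin 5.3° = 2193 × 1.3194 = 2893.34 m/s.

2890 m/s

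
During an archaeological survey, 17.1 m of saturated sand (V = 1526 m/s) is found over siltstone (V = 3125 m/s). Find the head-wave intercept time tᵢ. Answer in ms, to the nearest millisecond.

θ_c = arcsin(V₁/V₂) = arcsin(1526/3125) = 29.23°; cos θ_c = 0.8727.
tᵢ = 2h·cos θ_c / V₁ = 2·17.1·0.8727 / 1526 = 0.01956 s.

20 ms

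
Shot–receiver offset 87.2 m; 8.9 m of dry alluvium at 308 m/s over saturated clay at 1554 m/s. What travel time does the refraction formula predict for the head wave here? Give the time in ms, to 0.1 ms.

t = x/V₂ + 2h·√(V₂²−V₁²)/(V₁V₂).
√(V₂²−V₁²) = √(1554²−308²) = 1523.2 m/s; delay term = 2·8.9·1523.2/(308·1554) = 0.05665 s.
t = 87.2/1554 + 0.05665 = 0.11276 s.

112.8 ms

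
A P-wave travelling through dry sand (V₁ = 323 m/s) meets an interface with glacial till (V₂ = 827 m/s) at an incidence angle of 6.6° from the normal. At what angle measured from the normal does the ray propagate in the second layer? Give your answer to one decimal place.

Snell's law: sin θ₂ = (V₂/V₁)·sin θ₁ = (827/323)·sin 6.6° = 0.2943.
θ₂ = arcsin 0.2943 = 17.11° from the normal.

17.1°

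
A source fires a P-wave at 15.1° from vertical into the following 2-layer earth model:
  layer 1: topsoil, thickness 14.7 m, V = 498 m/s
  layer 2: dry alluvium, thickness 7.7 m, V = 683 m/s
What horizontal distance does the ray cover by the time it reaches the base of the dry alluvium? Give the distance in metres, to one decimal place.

6.9 m

Apply Snell's law at each interface; in layer i the horizontal offset is hᵢ·tan θᵢ.
Layer 1: θ = 15.10°; offset = 14.7·tan 15.10° = 3.966 m.
Layer 2: sin θ = 683·sin 15.1°/498 = 0.3573, θ = 20.93°; offset = 7.7·tan 20.93° = 2.945 m.
Total horizontal offset = 6.912 m.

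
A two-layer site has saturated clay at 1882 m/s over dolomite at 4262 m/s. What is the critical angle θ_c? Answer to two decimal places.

26.20°

At critical incidence the refracted ray runs along the interface (θ₂ = 90°), so sin θ_c = V₁/V₂.
θ_c = arcsin(1882/4262) = arcsin 0.4416 = 26.20°.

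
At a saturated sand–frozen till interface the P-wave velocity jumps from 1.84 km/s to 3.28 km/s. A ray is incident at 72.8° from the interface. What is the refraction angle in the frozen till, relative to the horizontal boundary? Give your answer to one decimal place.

58.2°

Convert to the normal: θ₁ = 90° − 72.8° = 17.2°.
sin θ₁/V₁ = sin θ₂/V₂ ⇒ sin θ₂ = 3.28·sin 17.2°/1.84 = 3.28·0.2957/1.84 = 0.5271.
θ₂ = arcsin 0.5271 = 31.81° from the normal.
From the interface: 90° − 31.81° = 58.19°.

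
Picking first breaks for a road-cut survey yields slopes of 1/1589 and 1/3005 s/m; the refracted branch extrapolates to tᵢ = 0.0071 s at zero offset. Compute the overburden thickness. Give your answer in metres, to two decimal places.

6.65 m

θ_c = arcsin(1589/3005) = 31.92°; cos θ_c = 0.8488.
tᵢ = 2h cos θ_c/V₁ ⇒ h = tᵢ·V₁/(2 cos θ_c) = 0.0071·1589/(2·0.8488) = 6.65 m.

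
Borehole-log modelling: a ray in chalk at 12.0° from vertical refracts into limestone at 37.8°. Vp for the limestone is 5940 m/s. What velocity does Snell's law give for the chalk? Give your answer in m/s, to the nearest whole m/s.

Snell's law: sin 12.0°/V₁ = sin 37.8°/V₂.
V₁ = V₂·sin 12.0°/sin 37.8° = 5940 × 0.3392 = 2014.98 m/s.

2015 m/s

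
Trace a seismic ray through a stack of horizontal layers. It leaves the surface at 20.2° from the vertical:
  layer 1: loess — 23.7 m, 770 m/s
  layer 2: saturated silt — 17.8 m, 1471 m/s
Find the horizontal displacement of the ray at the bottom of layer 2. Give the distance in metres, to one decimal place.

24.3 m

Apply Snell's law at each interface; in layer i the horizontal offset is hᵢ·tan θᵢ.
Layer 1: θ = 20.20°; offset = 23.7·tan 20.20° = 8.720 m.
Layer 2: sin θ = 1471·sin 20.2°/770 = 0.6597, θ = 41.27°; offset = 17.8·tan 41.27° = 15.623 m.
Total horizontal offset = 24.343 m.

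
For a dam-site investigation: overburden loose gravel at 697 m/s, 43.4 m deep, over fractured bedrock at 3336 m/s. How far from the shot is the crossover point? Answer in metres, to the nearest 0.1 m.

107.3 m

θ_c = arcsin(697/3336) = 12.06°, so cos θ_c = 0.9779 and tᵢ = 2h cos θ_c/V₁ = 0.1218 s.
At crossover x/V₁ = x/V₂ + tᵢ ⇒ x = tᵢ/(1/V₁ − 1/V₂) = 0.12179/(1.4347e-03 − 2.9976e-04) = 107.30 m.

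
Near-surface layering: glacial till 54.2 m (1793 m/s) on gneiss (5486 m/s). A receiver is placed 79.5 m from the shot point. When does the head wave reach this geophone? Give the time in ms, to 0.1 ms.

θ_c = arcsin(V₁/V₂) = arcsin(1793/5486) = 19.08°, cos θ_c = 0.9451.
Intercept time tᵢ = 2h cos θ_c / V₁ = 2·54.2·0.9451/1793 = 0.05714 s.
t = x/V₂ + tᵢ = 79.5/5486 + 0.05714 = 0.07163 s.

71.6 ms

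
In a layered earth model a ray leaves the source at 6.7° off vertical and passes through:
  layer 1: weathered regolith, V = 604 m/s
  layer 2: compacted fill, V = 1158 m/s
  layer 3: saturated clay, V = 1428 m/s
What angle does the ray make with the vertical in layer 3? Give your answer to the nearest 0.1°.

Snell's law across each interface conserves sin θ / V, so sin θ_3 = V_3·sin θ₁/V₁.
sin θ_3 = 1428 × sin 6.7° / 604 = 0.2758.
θ_3 = arcsin 0.2758 = 16.01°.

16.0°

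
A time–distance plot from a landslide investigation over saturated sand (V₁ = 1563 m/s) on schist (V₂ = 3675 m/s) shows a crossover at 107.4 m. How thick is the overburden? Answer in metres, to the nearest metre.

h = (x_cross/2)·√((V₂−V₁)/(V₂+V₁)).
(V₂−V₁)/(V₂+V₁) = (3675−1563)/(3675+1563) = 0.4032; √ = 0.6350.
h = (107.4/2)·0.6350 = 34.10 m.

34 m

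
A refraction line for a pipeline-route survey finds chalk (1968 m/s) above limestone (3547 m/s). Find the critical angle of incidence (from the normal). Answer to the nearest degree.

At critical incidence the refracted ray runs along the interface (θ₂ = 90°), so sin θ_c = V₁/V₂.
θ_c = arcsin(1968/3547) = arcsin 0.5548 = 33.70°.

34°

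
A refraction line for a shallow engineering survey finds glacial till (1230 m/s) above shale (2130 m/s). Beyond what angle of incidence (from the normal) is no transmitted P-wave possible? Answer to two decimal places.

At critical incidence the refracted ray runs along the interface (θ₂ = 90°), so sin θ_c = V₁/V₂.
θ_c = arcsin(1230/2130) = arcsin 0.5775 = 35.27°.

35.27°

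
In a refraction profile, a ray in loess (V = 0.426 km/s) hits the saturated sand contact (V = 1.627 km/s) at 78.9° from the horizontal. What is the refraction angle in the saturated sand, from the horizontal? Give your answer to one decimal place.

Angle from the normal: 90° − 78.9° = 11.1°.
sin θ₁/V₁ = sin θ₂/V₂ ⇒ sin θ₂ = 1.627·sin 11.1°/0.426 = 1.627·0.1925/0.426 = 0.7353.
θ₂ = sin⁻¹(0.7353) = 47.33° (from vertical).
From the interface: 90° − 47.33° = 42.67°.

42.7°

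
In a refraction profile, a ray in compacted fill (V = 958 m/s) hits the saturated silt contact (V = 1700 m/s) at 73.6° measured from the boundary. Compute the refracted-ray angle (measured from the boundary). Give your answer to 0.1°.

Convert to the normal: θ₁ = 90° − 73.6° = 16.4°.
sin θ₁/V₁ = sin θ₂/V₂ ⇒ sin θ₂ = 1700·sin 16.4°/958 = 1700·0.2823/958 = 0.5010.
θ₂ = arcsin 0.5010 = 30.07° from the normal.
From the interface: 90° − 30.07° = 59.93°.

59.9°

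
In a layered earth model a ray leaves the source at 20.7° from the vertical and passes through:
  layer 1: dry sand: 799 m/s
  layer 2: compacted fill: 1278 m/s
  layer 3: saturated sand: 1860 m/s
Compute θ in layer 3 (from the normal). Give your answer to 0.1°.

55.4°

Snell's law across each interface conserves sin θ / V, so sin θ_3 = V_3·sin θ₁/V₁.
sin θ_3 = 1860 × sin 20.7° / 799 = 0.8229.
θ_3 = arcsin 0.8229 = 55.37°.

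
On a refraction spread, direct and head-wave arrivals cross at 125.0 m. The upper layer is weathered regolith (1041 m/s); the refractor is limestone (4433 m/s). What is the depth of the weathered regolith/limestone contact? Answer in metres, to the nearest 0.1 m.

h = (x_cross/2)·√((V₂−V₁)/(V₂+V₁)).
(V₂−V₁)/(V₂+V₁) = (4433−1041)/(4433+1041) = 0.6197; √ = 0.7872.
h = (125.0/2)·0.7872 = 49.20 m.

49.2 m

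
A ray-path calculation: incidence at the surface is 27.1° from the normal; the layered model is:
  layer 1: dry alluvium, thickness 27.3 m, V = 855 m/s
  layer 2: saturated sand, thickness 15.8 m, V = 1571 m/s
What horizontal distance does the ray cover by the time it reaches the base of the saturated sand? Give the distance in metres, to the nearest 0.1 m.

p = sin θ₁/V₁ = sin 27.1°/855 = 5.3280e-04 s/m is conserved through the stack.
Layer 1: θ = 27.10°; offset = 27.3·tan 27.10° = 13.970 m.
Layer 2: sin θ = p·1571 = 0.8370 → θ = 56.83°; offset = 15.8·tan 56.83° = 24.171 m.
Σ offsets = 38.141 m.

38.1 m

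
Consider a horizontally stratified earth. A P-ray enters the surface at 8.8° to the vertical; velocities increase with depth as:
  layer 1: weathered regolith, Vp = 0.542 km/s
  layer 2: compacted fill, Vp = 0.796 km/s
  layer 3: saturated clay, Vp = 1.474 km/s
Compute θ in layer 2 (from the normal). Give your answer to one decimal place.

Ray parameter p = sin 8.8° / 0.542 = 2.8226e-01 s/km.
sin θ_2 = p·V_2 = 2.8226e-01 × 0.796 = 0.2247.
θ_2 = arcsin 0.2247 = 12.98°.

13.0°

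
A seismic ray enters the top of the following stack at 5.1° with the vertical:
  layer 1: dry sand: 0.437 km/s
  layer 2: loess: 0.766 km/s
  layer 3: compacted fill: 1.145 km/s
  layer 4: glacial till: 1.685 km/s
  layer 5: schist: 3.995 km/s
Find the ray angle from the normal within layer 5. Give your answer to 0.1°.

Ray parameter p = sin 5.1° / 0.437 = 2.0342e-01 s/km.
sin θ_5 = p·V_5 = 2.0342e-01 × 3.995 = 0.8127.
θ_5 = arcsin 0.8127 = 54.36°.

54.4°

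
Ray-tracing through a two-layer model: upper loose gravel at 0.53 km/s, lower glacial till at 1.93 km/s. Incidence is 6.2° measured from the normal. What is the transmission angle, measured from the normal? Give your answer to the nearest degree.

23°

Snell's law: sin θ₂ = (V₂/V₁)·sin θ₁ = (1.93/0.53)·sin 6.2° = 0.3933.
θ₂ = arcsin 0.3933 = 23.16° from the normal.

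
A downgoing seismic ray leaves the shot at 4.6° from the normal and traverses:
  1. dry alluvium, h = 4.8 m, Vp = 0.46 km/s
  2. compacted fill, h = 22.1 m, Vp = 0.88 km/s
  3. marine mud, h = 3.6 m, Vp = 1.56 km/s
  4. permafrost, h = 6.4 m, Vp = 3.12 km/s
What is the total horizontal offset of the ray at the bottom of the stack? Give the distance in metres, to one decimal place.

Apply Snell's law at each interface; in layer i the horizontal offset is hᵢ·tan θᵢ.
Layer 1: θ = 4.60°; offset = 4.8·tan 4.60° = 0.386 m.
Layer 2: sin θ = 0.88·sin 4.6°/0.46 = 0.1534, θ = 8.83°; offset = 22.1·tan 8.83° = 3.431 m.
Layer 3: sin θ = 1.56·sin 4.6°/0.46 = 0.2720, θ = 15.78°; offset = 3.6·tan 15.78° = 1.017 m.
Layer 4: sin θ = 3.12·sin 4.6°/0.46 = 0.5440, θ = 32.95°; offset = 6.4·tan 32.95° = 4.149 m.
Total horizontal offset = 8.984 m.

9.0 m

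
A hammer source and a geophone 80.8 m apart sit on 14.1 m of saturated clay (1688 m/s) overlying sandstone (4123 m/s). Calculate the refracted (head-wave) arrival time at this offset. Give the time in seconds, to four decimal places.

θ_c = arcsin(V₁/V₂) = arcsin(1688/4123) = 24.17°, cos θ_c = 0.9124.
Intercept time tᵢ = 2h cos θ_c / V₁ = 2·14.1·0.9124/1688 = 0.01524 s.
t = x/V₂ + tᵢ = 80.8/4123 + 0.01524 = 0.03484 s.

0.0348 s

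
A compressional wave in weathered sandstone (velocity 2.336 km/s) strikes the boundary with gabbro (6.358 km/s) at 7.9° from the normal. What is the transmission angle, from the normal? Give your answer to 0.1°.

22.0°

Snell's law: sin θ₂ = (V₂/V₁)·sin θ₁ = (6.358/2.336)·sin 7.9° = 0.3741.
θ₂ = arcsin 0.3741 = 21.97° from the normal.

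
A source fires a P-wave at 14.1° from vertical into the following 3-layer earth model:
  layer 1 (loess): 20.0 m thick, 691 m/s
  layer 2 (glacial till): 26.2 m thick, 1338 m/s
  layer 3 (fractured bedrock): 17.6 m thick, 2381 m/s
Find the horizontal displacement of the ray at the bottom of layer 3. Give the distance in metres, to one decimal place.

46.2 m

Apply Snell's law at each interface; in layer i the horizontal offset is hᵢ·tan θᵢ.
Layer 1: θ = 14.10°; offset = 20.0·tan 14.10° = 5.024 m.
Layer 2: sin θ = 1338·sin 14.1°/691 = 0.4717, θ = 28.15°; offset = 26.2·tan 28.15° = 14.016 m.
Layer 3: sin θ = 2381·sin 14.1°/691 = 0.8394, θ = 57.08°; offset = 17.6·tan 57.08° = 27.185 m.
Total horizontal offset = 46.225 m.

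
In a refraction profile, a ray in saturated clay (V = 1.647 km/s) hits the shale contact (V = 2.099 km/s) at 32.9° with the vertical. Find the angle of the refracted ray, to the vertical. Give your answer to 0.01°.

43.81°

sin θ₁/V₁ = sin θ₂/V₂ ⇒ sin θ₂ = 2.099·sin 32.9°/1.647 = 2.099·0.5432/1.647 = 0.6922.
θ₂ = arcsin 0.6922 = 43.81° from the normal.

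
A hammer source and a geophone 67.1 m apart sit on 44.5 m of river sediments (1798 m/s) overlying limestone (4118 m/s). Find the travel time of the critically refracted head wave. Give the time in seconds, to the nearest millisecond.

0.061 s

t = x/V₂ + 2h·√(V₂²−V₁²)/(V₁V₂).
√(V₂²−V₁²) = √(4118²−1798²) = 3704.7 m/s; delay term = 2·44.5·3704.7/(1798·4118) = 0.04453 s.
t = 67.1/4118 + 0.04453 = 0.06083 s.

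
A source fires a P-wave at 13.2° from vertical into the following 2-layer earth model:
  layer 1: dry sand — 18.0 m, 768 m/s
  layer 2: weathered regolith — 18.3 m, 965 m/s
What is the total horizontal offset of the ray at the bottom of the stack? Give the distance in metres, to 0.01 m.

9.70 m

Apply Snell's law at each interface; in layer i the horizontal offset is hᵢ·tan θᵢ.
Layer 1: θ = 13.20°; offset = 18.0·tan 13.20° = 4.2219 m.
Layer 2: sin θ = 965·sin 13.2°/768 = 0.2869, θ = 16.67°; offset = 18.3·tan 16.67° = 5.4812 m.
Σ offsets = 9.7031 m.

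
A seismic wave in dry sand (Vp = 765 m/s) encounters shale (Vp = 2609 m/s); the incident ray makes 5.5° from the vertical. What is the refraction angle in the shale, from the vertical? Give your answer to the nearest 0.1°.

sin θ₁/V₁ = sin θ₂/V₂ ⇒ sin θ₂ = 2609·sin 5.5°/765 = 2609·0.0958/765 = 0.3269.
θ₂ = arcsin 0.3269 = 19.08° from the normal.

19.1°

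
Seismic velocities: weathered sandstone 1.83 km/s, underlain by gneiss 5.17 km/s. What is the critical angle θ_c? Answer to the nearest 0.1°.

At critical incidence the refracted ray runs along the interface (θ₂ = 90°), so sin θ_c = V₁/V₂.
θ_c = arcsin(1.83/5.17) = arcsin 0.3540 = 20.73°.

20.7°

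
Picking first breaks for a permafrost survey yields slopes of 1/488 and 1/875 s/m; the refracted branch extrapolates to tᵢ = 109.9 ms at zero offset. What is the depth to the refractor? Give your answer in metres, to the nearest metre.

32 m

h = tᵢ·V₁·V₂ / (2·√(V₂²−V₁²)).
√(V₂²−V₁²) = √(875² − 488²) = 726.3 m/s.
h = 0.1099 s × 488 × 875 / (2 × 726.3) = 32.31 m.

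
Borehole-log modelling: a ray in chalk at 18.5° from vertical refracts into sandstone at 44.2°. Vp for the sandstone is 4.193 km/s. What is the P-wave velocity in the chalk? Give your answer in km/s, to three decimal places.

sin 18.5° = 0.3173; sin 44.2° = 0.6972.
V₁ = V₂·(sin θ₁/sin θ₂) = 4.193·(0.3173/0.6972) = 1.908 km/s.

1.908 km/s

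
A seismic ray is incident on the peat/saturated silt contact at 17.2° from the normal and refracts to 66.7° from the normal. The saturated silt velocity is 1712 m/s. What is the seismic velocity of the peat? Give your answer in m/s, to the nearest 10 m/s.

sin 17.2° = 0.2957; sin 66.7° = 0.9184.
V₁ = V₂·(sin θ₁/sin θ₂) = 1712·(0.2957/0.9184) = 551.20 m/s.

550 m/s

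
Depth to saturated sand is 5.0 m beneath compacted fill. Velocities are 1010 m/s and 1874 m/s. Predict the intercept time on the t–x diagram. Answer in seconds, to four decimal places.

tᵢ = 2h·√(V₂²−V₁²)/(V₁V₂).
√(V₂²−V₁²) = √(1874²−1010²) = 1578.5 m/s.
tᵢ = 2·5.0·1578.5/(1010·1874) = 0.00834 s.

0.0083 s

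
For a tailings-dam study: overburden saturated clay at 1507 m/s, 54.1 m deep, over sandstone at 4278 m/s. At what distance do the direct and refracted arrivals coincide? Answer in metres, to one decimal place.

156.3 m

θ_c = arcsin(1507/4278) = 20.63°, so cos θ_c = 0.9359 and tᵢ = 2h cos θ_c/V₁ = 0.0672 s.
At crossover x/V₁ = x/V₂ + tᵢ ⇒ x = tᵢ/(1/V₁ − 1/V₂) = 0.06720/(6.6357e-04 − 2.3375e-04) = 156.34 m.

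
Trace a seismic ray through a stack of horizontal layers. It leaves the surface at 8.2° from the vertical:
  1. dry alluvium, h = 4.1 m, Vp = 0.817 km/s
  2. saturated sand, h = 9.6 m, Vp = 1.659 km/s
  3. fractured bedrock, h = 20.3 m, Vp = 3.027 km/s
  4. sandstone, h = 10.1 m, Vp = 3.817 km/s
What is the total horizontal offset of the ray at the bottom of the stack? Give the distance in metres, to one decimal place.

25.2 m

Apply Snell's law at each interface; in layer i the horizontal offset is hᵢ·tan θᵢ.
Layer 1: θ = 8.20°; offset = 4.1·tan 8.20° = 0.591 m.
Layer 2: sin θ = 1.659·sin 8.2°/0.817 = 0.2896, θ = 16.84°; offset = 9.6·tan 16.84° = 2.905 m.
Layer 3: sin θ = 3.027·sin 8.2°/0.817 = 0.5284, θ = 31.90°; offset = 20.3·tan 31.90° = 12.636 m.
Layer 4: sin θ = 3.817·sin 8.2°/0.817 = 0.6664, θ = 41.79°; offset = 10.1·tan 41.79° = 9.026 m.
Total horizontal offset = 25.158 m.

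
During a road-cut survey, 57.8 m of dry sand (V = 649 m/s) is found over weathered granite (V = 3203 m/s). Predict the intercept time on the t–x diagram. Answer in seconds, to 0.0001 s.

0.1744 s

θ_c = arcsin(V₁/V₂) = arcsin(649/3203) = 11.69°; cos θ_c = 0.9793.
tᵢ = 2h·cos θ_c / V₁ = 2·57.8·0.9793 / 649 = 0.17443 s.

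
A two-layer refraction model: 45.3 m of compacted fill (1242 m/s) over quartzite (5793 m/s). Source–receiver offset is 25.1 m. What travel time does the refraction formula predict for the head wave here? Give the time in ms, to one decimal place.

75.6 ms

t = x/V₂ + 2h·√(V₂²−V₁²)/(V₁V₂).
√(V₂²−V₁²) = √(5793²−1242²) = 5658.3 m/s; delay term = 2·45.3·5658.3/(1242·5793) = 0.07125 s.
t = 25.1/5793 + 0.07125 = 0.07558 s.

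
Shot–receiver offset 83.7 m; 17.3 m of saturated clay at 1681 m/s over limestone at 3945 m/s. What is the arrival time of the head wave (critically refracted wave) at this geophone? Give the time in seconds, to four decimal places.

t = x/V₂ + 2h·√(V₂²−V₁²)/(V₁V₂).
√(V₂²−V₁²) = √(3945²−1681²) = 3568.9 m/s; delay term = 2·17.3·3568.9/(1681·3945) = 0.01862 s.
t = 83.7/3945 + 0.01862 = 0.03984 s.

0.0398 s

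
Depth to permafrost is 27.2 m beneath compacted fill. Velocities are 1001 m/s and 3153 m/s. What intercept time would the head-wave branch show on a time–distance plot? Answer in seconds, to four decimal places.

0.0515 s

θ_c = arcsin(V₁/V₂) = arcsin(1001/3153) = 18.51°; cos θ_c = 0.9483.
tᵢ = 2h·cos θ_c / V₁ = 2·27.2·0.9483 / 1001 = 0.05153 s.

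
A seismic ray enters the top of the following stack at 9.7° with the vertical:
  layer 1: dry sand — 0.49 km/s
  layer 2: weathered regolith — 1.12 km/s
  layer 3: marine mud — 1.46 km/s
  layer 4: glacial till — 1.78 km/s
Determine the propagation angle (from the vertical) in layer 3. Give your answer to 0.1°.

30.1°

Ray parameter p = sin 9.7° / 0.49 = 3.4386e-01 s/km.
sin θ_3 = p·V_3 = 3.4386e-01 × 1.46 = 0.5020.
θ_3 = arcsin 0.5020 = 30.13°.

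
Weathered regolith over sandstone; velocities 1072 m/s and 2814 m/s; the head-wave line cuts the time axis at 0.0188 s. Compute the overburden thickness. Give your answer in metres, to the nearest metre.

11 m

h = tᵢ·V₁·V₂ / (2·√(V₂²−V₁²)).
√(V₂²−V₁²) = √(2814² − 1072²) = 2601.8 m/s.
h = 0.0188 s × 1072 × 2814 / (2 × 2601.8) = 10.90 m.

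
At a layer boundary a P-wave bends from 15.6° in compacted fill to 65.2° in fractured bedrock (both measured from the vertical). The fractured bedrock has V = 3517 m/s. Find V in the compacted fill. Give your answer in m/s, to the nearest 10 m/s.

1040 m/s

sin 15.6° = 0.2689; sin 65.2° = 0.9078.
V₁ = V₂·(sin θ₁/sin θ₂) = 3517·(0.2689/0.9078) = 1041.88 m/s.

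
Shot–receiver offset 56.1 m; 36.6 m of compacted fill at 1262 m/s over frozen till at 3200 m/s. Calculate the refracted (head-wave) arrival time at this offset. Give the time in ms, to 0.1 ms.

t = x/V₂ + 2h·√(V₂²−V₁²)/(V₁V₂).
√(V₂²−V₁²) = √(3200²−1262²) = 2940.6 m/s; delay term = 2·36.6·2940.6/(1262·3200) = 0.05330 s.
t = 56.1/3200 + 0.05330 = 0.07083 s.

70.8 ms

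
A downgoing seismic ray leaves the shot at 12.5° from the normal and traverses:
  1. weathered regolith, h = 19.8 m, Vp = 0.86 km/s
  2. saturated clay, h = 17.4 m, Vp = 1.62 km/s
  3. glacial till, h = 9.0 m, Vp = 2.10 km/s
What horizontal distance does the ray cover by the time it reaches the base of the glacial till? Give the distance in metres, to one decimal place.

17.8 m

Apply Snell's law at each interface; in layer i the horizontal offset is hᵢ·tan θᵢ.
Layer 1: θ = 12.50°; offset = 19.8·tan 12.50° = 4.390 m.
Layer 2: sin θ = 1.62·sin 12.5°/0.86 = 0.4077, θ = 24.06°; offset = 17.4·tan 24.06° = 7.769 m.
Layer 3: sin θ = 2.10·sin 12.5°/0.86 = 0.5285, θ = 31.91°; offset = 9.0·tan 31.91° = 5.603 m.
Σ offsets = 17.762 m.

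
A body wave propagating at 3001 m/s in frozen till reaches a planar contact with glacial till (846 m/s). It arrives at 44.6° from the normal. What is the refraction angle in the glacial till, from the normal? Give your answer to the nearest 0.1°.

11.4°

sin θ₁/V₁ = sin θ₂/V₂ ⇒ sin θ₂ = 846·sin 44.6°/3001 = 846·0.7022/3001 = 0.1979.
θ₂ = sin⁻¹(0.1979) = 11.42° (from vertical).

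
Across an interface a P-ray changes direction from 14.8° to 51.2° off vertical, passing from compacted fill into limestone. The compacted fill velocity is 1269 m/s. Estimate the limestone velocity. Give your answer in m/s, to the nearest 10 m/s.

3870 m/s

sin 14.8° = 0.2554; sin 51.2° = 0.7793.
V₂ = V₁·(sin θ₂/sin θ₁) = 1269·(0.7793/0.2554) = 3871.58 m/s.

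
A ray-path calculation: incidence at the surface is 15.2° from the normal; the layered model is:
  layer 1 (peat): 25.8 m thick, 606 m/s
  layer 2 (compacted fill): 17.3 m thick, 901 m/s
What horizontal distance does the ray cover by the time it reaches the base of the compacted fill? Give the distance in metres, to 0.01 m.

p = sin θ₁/V₁ = sin 15.2°/606 = 4.3266e-04 s/m is conserved through the stack.
Layer 1: θ = 15.20°; offset = 25.8·tan 15.20° = 7.0097 m.
Layer 2: sin θ = p·901 = 0.3898 → θ = 22.94°; offset = 17.3·tan 22.94° = 7.3233 m.
Total horizontal offset = 14.3330 m.

14.33 m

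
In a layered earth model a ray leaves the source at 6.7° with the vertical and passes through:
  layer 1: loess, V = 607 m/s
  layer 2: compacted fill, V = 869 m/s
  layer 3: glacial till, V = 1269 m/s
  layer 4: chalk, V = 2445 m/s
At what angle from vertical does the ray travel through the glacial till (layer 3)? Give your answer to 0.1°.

14.1°

Snell's law across each interface conserves sin θ / V, so sin θ_3 = V_3·sin θ₁/V₁.
sin θ_3 = 1269 × sin 6.7° / 607 = 0.2439.
θ_3 = 14.12° from the vertical.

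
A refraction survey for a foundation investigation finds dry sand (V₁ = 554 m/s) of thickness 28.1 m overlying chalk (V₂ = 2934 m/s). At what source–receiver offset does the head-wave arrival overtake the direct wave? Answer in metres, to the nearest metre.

68 m

x_cross = 2h·√((V₂+V₁)/(V₂−V₁)).
(V₂+V₁)/(V₂−V₁) = (2934+554)/(2934−554) = 1.4655; √ = 1.2106.
x_cross = 2·28.1·1.2106 = 68.04 m.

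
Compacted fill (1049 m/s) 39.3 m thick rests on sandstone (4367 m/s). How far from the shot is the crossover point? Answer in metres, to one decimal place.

100.4 m

x_cross = 2h·√((V₂+V₁)/(V₂−V₁)).
(V₂+V₁)/(V₂−V₁) = (4367+1049)/(4367−1049) = 1.6323; √ = 1.2776.
x_cross = 2·39.3·1.2776 = 100.42 m.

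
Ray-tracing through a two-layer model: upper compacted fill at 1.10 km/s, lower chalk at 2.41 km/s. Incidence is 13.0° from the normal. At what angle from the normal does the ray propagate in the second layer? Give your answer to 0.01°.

29.53°

sin θ₁/V₁ = sin θ₂/V₂ ⇒ sin θ₂ = 2.41·sin 13.0°/1.10 = 2.41·0.2250/1.10 = 0.4928.
θ₂ = sin⁻¹(0.4928) = 29.53° (from vertical).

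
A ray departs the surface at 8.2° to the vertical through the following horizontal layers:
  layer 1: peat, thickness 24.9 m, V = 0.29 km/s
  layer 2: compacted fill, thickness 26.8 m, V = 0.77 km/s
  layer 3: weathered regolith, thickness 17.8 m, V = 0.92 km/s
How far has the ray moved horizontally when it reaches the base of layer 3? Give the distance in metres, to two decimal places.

p = sin θ₁/V₁ = sin 8.2°/0.29 = 4.9182e-01 s/km is conserved through the stack.
Layer 1: θ = 8.20°; offset = 24.9·tan 8.20° = 3.5881 m.
Layer 2: sin θ = p·0.77 = 0.3787 → θ = 22.25°; offset = 26.8·tan 22.25° = 10.9661 m.
Layer 3: sin θ = p·0.92 = 0.4525 → θ = 26.90°; offset = 17.8·tan 26.90° = 9.0315 m.
Total horizontal offset = 23.5857 m.

23.59 m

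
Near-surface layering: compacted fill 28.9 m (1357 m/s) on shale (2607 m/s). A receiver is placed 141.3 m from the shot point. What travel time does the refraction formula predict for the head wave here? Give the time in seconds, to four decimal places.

0.0906 s

θ_c = arcsin(V₁/V₂) = arcsin(1357/2607) = 31.37°, cos θ_c = 0.8538.
Intercept time tᵢ = 2h cos θ_c / V₁ = 2·28.9·0.8538/1357 = 0.03637 s.
t = x/V₂ + tᵢ = 141.3/2607 + 0.03637 = 0.09057 s.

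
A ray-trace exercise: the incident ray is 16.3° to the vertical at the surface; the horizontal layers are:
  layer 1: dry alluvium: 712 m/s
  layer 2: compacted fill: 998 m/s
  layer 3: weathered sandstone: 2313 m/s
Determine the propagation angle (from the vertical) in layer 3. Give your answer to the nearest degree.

Snell's law across each interface conserves sin θ / V, so sin θ_3 = V_3·sin θ₁/V₁.
sin θ_3 = 2313 × sin 16.3° / 712 = 0.9118.
θ_3 = 65.75° from the vertical.

66°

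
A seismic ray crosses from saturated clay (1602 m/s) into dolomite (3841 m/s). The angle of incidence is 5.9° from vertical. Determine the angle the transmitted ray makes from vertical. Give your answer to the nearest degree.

Snell's law: sin θ₂ = (V₂/V₁)·sin θ₁ = (3841/1602)·sin 5.9° = 0.2465.
θ₂ = arcsin 0.2465 = 14.27° from the normal.

14°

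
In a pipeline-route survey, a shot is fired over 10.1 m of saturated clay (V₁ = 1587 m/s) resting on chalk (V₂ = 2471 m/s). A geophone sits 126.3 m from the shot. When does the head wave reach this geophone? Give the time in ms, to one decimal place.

θ_c = arcsin(V₁/V₂) = arcsin(1587/2471) = 39.96°, cos θ_c = 0.7665.
Intercept time tᵢ = 2h cos θ_c / V₁ = 2·10.1·0.7665/1587 = 0.00976 s.
t = x/V₂ + tᵢ = 126.3/2471 + 0.00976 = 0.06087 s.

60.9 ms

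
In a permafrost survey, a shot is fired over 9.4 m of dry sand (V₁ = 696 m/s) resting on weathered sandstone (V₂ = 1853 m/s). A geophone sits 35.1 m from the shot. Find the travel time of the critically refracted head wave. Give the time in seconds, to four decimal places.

θ_c = arcsin(V₁/V₂) = arcsin(696/1853) = 22.06°, cos θ_c = 0.9268.
Intercept time tᵢ = 2h cos θ_c / V₁ = 2·9.4·0.9268/696 = 0.02503 s.
t = x/V₂ + tᵢ = 35.1/1853 + 0.02503 = 0.04398 s.

0.0440 s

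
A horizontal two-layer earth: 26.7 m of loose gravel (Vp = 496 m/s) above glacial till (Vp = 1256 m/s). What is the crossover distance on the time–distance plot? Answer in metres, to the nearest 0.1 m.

θ_c = arcsin(496/1256) = 23.26°, so cos θ_c = 0.9187 and tᵢ = 2h cos θ_c/V₁ = 0.0989 s.
At crossover x/V₁ = x/V₂ + tᵢ ⇒ x = tᵢ/(1/V₁ − 1/V₂) = 0.09891/(2.0161e-03 − 7.9618e-04) = 81.08 m.

81.1 m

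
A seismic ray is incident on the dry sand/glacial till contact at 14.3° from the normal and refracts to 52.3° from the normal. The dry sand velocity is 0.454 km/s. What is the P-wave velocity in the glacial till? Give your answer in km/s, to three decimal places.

Snell's law: sin 14.3°/V₁ = sin 52.3°/V₂.
V₂ = V₁·sin 52.3°/sin 14.3° = 0.454 × 3.2033 = 1.454 km/s.

1.454 km/s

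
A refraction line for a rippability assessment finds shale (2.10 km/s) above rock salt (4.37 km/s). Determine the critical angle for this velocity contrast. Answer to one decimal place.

Critical incidence: sin θ_c = V₁/V₂ = 2.10/4.37 = 0.4805.
θ_c = arcsin 0.4805 = 28.72°.

28.7°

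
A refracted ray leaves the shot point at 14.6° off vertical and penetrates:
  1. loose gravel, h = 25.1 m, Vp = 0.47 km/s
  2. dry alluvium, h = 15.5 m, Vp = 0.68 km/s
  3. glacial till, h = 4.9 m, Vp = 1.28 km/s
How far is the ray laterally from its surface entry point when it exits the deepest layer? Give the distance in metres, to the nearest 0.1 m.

Apply Snell's law at each interface; in layer i the horizontal offset is hᵢ·tan θᵢ.
Layer 1: θ = 14.60°; offset = 25.1·tan 14.60° = 6.538 m.
Layer 2: sin θ = 0.68·sin 14.6°/0.47 = 0.3647, θ = 21.39°; offset = 15.5·tan 21.39° = 6.071 m.
Layer 3: sin θ = 1.28·sin 14.6°/0.47 = 0.6865, θ = 43.35°; offset = 4.9·tan 43.35° = 4.626 m.
Summing the layer offsets gives 17.235 m.

17.2 m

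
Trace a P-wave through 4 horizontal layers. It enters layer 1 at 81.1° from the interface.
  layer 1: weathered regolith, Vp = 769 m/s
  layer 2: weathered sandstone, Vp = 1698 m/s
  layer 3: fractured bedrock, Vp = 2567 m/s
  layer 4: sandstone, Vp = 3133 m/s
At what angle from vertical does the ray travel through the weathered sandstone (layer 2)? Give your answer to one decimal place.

From the normal: θ₁ = 90° − 81.1° = 8.9°.
Ray parameter p = sin 8.9° / 769 = 2.0118e-04 s/m.
sin θ_2 = p·V_2 = 2.0118e-04 × 1698 = 0.3416.
θ_2 = 19.98° from the vertical.

20.0°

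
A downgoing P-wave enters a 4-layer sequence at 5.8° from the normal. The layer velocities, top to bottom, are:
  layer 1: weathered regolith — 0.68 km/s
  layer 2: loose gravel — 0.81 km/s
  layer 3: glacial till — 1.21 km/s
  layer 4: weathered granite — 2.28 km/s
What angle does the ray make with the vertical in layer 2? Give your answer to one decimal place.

Snell's law across each interface conserves sin θ / V, so sin θ_2 = V_2·sin θ₁/V₁.
sin θ_2 = 0.81 × sin 5.8° / 0.68 = 0.1204.
θ_2 = 6.91° from the vertical.

6.9°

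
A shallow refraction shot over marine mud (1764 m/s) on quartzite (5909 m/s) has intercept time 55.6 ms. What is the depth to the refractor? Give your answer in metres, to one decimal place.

51.4 m

θ_c = arcsin(1764/5909) = 17.37°; cos θ_c = 0.9544.
tᵢ = 2h cos θ_c/V₁ ⇒ h = tᵢ·V₁/(2 cos θ_c) = 0.0556·1764/(2·0.9544) = 51.38 m.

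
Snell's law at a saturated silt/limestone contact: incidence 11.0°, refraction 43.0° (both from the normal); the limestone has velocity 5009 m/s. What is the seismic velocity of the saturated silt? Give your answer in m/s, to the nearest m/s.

Snell's law: sin 11.0°/V₁ = sin 43.0°/V₂.
V₁ = V₂·sin 11.0°/sin 43.0° = 5009 × 0.2798 = 1401.41 m/s.

1401 m/s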